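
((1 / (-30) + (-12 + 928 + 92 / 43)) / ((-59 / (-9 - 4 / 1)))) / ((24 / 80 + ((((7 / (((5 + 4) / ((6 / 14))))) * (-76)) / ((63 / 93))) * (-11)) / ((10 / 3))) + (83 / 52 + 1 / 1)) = 2802188662 / 1749588773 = 1.60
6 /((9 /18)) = 12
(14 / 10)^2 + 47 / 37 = 2988 / 925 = 3.23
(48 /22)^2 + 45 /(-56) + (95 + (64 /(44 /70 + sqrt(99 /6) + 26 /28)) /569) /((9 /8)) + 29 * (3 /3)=1254400 * sqrt(66) /353190249 + 280940100348235 /2393217127224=117.42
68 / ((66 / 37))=1258 / 33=38.12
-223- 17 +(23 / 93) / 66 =-240.00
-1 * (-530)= 530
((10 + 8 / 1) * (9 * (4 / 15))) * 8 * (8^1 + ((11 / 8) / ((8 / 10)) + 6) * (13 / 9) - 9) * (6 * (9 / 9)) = 21045.60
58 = 58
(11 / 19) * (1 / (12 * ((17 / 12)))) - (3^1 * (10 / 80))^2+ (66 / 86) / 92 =-0.10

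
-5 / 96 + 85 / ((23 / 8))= 65165 / 2208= 29.51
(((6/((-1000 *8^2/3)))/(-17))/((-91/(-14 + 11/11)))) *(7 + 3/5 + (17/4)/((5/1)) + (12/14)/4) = 10917/533120000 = 0.00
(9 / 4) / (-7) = -9 / 28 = -0.32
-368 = -368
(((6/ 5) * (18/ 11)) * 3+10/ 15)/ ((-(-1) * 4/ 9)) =1623/ 110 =14.75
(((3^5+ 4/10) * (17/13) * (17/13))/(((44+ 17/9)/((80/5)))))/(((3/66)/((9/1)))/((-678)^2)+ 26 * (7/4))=3.19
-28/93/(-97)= 28/9021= 0.00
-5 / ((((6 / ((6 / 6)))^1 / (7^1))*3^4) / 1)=-35 / 486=-0.07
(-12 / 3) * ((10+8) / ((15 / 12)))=-288 / 5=-57.60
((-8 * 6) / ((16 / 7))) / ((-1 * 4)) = 21 / 4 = 5.25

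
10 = 10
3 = 3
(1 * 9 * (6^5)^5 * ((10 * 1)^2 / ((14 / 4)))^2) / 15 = 682326912718312833024000 / 49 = 13925039035067608837224.49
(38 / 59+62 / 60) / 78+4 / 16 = 9371 / 34515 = 0.27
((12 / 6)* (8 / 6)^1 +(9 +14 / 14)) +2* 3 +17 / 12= 241 / 12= 20.08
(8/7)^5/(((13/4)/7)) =4.20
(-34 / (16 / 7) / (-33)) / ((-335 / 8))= -119 / 11055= -0.01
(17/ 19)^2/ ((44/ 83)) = 23987/ 15884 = 1.51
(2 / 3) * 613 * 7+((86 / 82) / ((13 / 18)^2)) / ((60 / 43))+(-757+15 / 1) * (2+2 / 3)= 30606813 / 34645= 883.44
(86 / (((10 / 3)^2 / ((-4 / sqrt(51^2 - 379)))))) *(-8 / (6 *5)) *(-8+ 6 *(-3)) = -13416 *sqrt(2222) / 138875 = -4.55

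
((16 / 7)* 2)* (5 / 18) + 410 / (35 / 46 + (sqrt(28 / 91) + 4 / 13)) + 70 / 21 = 9956715070 / 18792207 - 22556560* sqrt(13) / 298289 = 257.18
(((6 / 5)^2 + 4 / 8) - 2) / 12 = -1 / 200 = -0.00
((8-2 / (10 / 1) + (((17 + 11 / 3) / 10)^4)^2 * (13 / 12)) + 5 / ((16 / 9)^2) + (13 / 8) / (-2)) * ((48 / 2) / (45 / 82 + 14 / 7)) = 3475.42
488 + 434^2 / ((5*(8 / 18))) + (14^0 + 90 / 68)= 14492589 / 170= 85250.52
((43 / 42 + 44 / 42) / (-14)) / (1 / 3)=-0.44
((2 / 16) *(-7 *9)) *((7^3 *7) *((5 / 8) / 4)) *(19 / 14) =-2052855 / 512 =-4009.48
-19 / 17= -1.12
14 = 14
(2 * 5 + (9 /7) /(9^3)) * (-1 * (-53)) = 300563 /567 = 530.09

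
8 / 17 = 0.47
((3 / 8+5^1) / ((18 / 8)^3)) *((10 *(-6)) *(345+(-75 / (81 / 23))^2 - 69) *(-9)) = 3658983520 / 19683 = 185895.62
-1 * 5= -5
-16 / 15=-1.07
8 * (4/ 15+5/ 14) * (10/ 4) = 262/ 21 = 12.48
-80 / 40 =-2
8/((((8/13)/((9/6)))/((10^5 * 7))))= 13650000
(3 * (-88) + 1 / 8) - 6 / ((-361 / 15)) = -761351 / 2888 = -263.63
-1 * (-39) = 39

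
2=2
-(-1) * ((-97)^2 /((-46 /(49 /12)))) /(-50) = 16.70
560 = 560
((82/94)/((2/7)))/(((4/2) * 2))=287/376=0.76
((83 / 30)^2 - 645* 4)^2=5359738942321 / 810000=6616961.66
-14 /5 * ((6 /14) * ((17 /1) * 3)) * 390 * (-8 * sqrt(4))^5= 25027411968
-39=-39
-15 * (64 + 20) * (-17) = 21420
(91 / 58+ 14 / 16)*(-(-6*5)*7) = 513.23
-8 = -8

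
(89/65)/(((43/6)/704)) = 375936/2795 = 134.50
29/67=0.43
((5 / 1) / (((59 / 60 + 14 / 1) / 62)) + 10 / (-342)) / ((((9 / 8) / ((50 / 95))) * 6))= 4098200 / 2543967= 1.61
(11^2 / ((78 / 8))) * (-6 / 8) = -121 / 13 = -9.31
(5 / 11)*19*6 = 570 / 11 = 51.82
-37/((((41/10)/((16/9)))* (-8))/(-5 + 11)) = 1480/123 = 12.03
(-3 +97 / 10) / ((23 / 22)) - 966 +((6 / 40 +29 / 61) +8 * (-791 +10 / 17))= -3473783671 / 477020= -7282.26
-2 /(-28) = 1 /14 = 0.07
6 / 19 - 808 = -15346 / 19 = -807.68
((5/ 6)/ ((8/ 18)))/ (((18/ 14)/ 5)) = 7.29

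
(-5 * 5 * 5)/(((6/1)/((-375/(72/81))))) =140625/16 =8789.06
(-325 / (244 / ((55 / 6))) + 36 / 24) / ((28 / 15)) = -78395 / 13664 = -5.74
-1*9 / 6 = -3 / 2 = -1.50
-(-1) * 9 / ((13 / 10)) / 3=30 / 13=2.31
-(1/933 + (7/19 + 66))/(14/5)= -420190/17727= -23.70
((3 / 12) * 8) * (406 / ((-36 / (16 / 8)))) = -406 / 9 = -45.11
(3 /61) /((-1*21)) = -1 /427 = -0.00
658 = 658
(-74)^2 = 5476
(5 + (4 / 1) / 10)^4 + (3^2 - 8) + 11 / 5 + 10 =539691 / 625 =863.51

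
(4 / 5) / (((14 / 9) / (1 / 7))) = 18 / 245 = 0.07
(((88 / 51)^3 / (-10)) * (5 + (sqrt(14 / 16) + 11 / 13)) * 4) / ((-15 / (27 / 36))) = 85184 * sqrt(14) / 3316275 + 25895936 / 43111575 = 0.70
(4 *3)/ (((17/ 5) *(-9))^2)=100/ 7803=0.01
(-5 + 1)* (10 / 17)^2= -400 / 289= -1.38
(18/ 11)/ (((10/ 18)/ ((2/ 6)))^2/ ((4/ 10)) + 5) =324/ 2365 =0.14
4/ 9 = 0.44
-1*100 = -100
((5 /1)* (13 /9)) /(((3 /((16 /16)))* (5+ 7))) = 65 /324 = 0.20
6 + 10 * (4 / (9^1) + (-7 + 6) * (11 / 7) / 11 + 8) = 5608 / 63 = 89.02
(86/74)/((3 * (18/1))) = 43/1998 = 0.02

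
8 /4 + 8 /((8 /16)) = 18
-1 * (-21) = 21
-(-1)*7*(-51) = -357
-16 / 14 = -8 / 7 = -1.14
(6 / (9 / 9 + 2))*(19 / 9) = 38 / 9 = 4.22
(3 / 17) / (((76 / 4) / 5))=15 / 323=0.05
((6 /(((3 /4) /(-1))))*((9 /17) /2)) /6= -6 /17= -0.35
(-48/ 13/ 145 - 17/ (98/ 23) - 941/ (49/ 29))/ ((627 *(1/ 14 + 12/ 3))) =-0.22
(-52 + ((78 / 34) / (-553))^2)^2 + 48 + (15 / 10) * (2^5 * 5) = 23369936918753278249 / 7810812466197601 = 2992.00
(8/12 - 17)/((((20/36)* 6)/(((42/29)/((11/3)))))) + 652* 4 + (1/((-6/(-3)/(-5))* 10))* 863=15250207/6380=2390.31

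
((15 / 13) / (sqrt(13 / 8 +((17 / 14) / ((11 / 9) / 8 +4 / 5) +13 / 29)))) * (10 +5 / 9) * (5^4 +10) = 29559250 * sqrt(108158458) / 72727239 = 4226.94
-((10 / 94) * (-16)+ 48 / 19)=-736 / 893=-0.82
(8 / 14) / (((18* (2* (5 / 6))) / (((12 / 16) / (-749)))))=-1 / 52430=-0.00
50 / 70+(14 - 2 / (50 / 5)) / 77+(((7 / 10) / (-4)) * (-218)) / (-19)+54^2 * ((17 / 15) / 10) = 48186189 / 146300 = 329.37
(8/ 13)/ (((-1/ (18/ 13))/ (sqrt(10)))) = -144 * sqrt(10)/ 169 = -2.69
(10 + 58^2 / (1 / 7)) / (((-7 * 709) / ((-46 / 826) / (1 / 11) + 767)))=-3637.83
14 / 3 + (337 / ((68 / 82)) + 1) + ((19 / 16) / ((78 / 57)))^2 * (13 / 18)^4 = 753361941449 / 1827422208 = 412.25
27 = 27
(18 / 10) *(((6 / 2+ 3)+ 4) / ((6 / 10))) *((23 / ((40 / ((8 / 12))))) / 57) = 23 / 114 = 0.20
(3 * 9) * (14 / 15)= 25.20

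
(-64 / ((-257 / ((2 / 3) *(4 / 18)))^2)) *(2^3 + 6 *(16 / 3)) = -40960 / 48149721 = -0.00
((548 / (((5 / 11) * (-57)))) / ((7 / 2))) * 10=-24112 / 399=-60.43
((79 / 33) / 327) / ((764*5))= 79 / 41221620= 0.00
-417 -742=-1159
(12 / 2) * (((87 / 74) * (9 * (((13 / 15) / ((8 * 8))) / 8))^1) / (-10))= -10179 / 947200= -0.01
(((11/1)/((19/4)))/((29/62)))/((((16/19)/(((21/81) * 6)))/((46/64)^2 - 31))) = -24836735/89088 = -278.79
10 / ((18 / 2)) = 10 / 9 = 1.11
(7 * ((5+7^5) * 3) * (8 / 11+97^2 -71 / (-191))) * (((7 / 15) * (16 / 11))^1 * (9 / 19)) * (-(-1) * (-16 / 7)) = -5360683181672448 / 2195545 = -2441618450.85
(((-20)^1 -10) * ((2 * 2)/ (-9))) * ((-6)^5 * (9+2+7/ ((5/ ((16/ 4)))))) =-1721088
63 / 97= 0.65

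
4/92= 1/23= 0.04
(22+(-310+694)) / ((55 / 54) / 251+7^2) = 5502924 / 664201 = 8.29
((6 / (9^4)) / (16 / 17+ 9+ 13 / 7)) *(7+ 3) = 595 / 767637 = 0.00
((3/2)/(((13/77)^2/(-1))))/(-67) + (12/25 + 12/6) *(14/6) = 11162389/1698450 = 6.57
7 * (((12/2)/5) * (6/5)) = 252/25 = 10.08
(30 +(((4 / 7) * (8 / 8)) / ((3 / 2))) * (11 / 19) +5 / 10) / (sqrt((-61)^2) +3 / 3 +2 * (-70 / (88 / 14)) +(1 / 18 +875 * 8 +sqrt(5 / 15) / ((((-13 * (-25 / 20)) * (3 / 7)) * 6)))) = 14292830961820125 / 3275280600685373063 - 2313725700 * sqrt(3) / 467897228669339009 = 0.00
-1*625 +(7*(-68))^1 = -1101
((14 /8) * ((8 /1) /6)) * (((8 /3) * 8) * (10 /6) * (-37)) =-82880 /27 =-3069.63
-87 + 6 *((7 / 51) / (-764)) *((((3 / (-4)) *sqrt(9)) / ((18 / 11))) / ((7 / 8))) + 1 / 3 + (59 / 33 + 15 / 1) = -14974801 / 214302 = -69.88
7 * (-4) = -28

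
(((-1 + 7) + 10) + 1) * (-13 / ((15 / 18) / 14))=-18564 / 5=-3712.80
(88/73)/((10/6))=264/365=0.72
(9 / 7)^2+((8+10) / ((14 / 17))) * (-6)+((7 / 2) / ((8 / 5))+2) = -98237 / 784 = -125.30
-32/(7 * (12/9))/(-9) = 8/21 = 0.38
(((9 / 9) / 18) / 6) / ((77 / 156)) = 13 / 693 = 0.02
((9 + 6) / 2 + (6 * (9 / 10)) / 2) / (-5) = -51 / 25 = -2.04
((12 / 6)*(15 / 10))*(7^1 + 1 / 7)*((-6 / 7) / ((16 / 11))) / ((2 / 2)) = -2475 / 196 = -12.63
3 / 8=0.38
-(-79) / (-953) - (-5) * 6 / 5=5639 / 953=5.92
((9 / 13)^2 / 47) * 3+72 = 572139 / 7943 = 72.03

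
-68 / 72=-17 / 18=-0.94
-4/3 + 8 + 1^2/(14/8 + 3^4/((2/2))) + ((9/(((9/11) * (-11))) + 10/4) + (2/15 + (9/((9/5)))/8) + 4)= 171287/13240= 12.94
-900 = -900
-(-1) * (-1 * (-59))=59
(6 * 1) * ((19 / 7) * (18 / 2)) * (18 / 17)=18468 / 119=155.19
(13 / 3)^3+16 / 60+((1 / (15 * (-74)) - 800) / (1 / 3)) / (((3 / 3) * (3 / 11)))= -17419309 / 1998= -8718.37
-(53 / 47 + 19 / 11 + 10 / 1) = -6646 / 517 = -12.85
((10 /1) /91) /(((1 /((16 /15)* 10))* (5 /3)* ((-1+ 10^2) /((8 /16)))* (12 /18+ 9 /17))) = 544 /183183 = 0.00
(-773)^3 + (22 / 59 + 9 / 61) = -1662341809410 / 3599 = -461889916.48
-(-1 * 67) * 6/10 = 201/5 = 40.20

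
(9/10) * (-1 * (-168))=756/5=151.20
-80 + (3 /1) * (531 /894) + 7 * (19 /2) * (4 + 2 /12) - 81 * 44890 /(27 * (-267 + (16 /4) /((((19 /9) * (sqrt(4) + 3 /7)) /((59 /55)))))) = 1986303644459 /2818118652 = 704.83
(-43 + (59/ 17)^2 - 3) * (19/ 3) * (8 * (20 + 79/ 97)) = -1003830648/ 28033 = -35808.89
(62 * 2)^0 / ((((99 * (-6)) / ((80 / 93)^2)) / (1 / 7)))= -3200 / 17981271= -0.00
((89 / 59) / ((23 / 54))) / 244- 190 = -31452857 / 165554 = -189.99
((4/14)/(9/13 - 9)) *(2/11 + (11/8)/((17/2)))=-3341/282744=-0.01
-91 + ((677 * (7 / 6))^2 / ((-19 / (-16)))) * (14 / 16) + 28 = 157185301 / 342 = 459606.14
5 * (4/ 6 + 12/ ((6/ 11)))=340/ 3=113.33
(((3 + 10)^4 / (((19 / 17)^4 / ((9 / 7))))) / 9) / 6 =2385443281 / 5473482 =435.82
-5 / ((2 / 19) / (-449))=42655 / 2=21327.50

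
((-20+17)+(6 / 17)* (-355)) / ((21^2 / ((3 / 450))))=-727 / 374850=-0.00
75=75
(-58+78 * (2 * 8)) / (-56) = -85 / 4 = -21.25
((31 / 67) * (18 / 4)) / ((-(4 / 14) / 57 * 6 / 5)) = -185535 / 536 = -346.15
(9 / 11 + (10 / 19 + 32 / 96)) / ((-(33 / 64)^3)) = -275775488 / 22532499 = -12.24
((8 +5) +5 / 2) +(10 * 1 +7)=65 / 2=32.50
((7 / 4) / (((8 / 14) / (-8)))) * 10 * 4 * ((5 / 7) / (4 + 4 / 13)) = -325 / 2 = -162.50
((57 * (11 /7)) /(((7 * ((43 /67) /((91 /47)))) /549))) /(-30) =-99939411 /141470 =-706.44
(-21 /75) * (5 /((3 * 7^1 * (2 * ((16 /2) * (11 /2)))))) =-1 /1320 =-0.00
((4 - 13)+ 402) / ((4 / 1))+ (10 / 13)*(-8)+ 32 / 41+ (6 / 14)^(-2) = 1886585 / 19188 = 98.32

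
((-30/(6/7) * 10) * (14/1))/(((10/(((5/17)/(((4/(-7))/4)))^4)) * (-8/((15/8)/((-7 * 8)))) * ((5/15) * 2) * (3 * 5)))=-157565625/42762752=-3.68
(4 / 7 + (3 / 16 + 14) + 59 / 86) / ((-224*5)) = -74383 / 5393920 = -0.01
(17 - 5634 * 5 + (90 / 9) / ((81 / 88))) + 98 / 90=-11397124 / 405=-28141.05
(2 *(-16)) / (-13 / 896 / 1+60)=-28672 / 53747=-0.53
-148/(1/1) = -148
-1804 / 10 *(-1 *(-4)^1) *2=-7216 / 5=-1443.20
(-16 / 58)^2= 64 / 841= 0.08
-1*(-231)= 231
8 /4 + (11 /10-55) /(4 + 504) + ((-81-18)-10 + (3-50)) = -782859 /5080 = -154.11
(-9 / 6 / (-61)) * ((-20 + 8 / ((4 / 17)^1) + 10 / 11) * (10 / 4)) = 0.92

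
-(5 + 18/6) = -8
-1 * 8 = -8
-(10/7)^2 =-100/49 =-2.04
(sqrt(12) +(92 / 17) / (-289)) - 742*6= -21872768 / 4913 +2*sqrt(3)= -4448.55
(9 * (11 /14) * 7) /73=99 /146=0.68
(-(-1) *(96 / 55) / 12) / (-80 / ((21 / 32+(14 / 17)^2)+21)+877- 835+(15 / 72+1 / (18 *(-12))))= 89229168 / 23692559605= 0.00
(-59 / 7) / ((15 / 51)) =-1003 / 35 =-28.66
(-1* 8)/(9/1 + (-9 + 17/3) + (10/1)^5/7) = -168/300119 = -0.00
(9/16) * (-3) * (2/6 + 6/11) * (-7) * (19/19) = 1827/176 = 10.38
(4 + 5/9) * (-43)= -1763/9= -195.89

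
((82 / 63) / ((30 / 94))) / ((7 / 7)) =3854 / 945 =4.08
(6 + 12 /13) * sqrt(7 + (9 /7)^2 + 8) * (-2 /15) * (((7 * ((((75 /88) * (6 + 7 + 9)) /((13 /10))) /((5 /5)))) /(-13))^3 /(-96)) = -2583984375 * sqrt(51) /1003976272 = -18.38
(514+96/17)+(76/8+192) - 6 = 24315/34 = 715.15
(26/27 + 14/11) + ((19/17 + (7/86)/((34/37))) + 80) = 72463295/868428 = 83.44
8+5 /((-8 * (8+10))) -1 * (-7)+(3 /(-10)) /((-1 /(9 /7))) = 15.35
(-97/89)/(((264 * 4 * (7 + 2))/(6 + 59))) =-6305/845856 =-0.01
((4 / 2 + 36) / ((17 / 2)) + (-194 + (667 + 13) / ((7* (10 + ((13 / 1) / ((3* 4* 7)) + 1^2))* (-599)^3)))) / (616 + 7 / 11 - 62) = -0.34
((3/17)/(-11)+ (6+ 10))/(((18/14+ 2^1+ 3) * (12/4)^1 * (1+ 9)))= 0.08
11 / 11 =1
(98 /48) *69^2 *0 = 0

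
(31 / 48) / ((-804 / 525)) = -5425 / 12864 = -0.42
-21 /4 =-5.25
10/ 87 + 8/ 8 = 97/ 87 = 1.11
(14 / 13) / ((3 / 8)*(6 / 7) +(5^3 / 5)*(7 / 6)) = 1176 / 32201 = 0.04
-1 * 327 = -327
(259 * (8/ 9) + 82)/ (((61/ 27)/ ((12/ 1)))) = 101160/ 61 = 1658.36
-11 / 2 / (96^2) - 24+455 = 7944181 / 18432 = 431.00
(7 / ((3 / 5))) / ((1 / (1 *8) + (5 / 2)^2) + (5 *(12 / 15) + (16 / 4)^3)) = 8 / 51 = 0.16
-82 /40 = -41 /20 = -2.05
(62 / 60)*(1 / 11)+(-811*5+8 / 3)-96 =-1368919 / 330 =-4148.24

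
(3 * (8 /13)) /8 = 3 /13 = 0.23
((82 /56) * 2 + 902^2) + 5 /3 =34171561 /42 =813608.60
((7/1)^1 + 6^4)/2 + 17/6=654.33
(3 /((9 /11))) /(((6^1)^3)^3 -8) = 11 /30233064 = 0.00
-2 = -2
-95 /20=-4.75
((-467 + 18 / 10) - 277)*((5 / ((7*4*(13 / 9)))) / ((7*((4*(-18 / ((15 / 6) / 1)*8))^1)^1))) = 18555 / 326144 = 0.06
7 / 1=7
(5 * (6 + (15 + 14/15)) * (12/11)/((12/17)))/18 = 5593/594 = 9.42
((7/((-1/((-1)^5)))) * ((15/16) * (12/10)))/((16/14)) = 441/64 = 6.89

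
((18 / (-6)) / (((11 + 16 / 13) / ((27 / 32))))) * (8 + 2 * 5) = -3159 / 848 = -3.73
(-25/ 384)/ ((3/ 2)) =-25/ 576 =-0.04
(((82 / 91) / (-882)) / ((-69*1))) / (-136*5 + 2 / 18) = -41 / 1882638849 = -0.00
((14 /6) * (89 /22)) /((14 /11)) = 89 /12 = 7.42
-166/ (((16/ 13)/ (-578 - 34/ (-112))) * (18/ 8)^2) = 34906729/ 2268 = 15390.97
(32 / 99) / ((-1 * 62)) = -16 / 3069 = -0.01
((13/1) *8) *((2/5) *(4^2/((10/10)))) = 3328/5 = 665.60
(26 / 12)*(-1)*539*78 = -91091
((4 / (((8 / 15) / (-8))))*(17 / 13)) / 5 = -204 / 13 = -15.69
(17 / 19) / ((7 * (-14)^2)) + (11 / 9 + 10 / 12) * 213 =34240369 / 78204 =437.83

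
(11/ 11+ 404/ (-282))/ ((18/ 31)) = -1891/ 2538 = -0.75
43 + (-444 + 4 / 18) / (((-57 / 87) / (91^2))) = 5609137.19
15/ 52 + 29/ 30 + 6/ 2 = 3319/ 780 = 4.26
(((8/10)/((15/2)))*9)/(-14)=-0.07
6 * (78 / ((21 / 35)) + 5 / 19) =14850 / 19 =781.58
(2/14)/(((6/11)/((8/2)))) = 22/21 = 1.05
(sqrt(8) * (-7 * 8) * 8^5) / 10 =-1835008 * sqrt(2) / 5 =-519018.64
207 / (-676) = -207 / 676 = -0.31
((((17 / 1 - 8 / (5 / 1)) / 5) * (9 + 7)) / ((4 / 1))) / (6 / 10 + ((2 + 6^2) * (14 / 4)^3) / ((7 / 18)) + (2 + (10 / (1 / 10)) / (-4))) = 88 / 29765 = 0.00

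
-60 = -60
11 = 11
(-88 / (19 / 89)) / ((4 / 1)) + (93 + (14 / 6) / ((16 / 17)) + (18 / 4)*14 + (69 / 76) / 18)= 16865 / 304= 55.48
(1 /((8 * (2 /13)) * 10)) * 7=91 /160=0.57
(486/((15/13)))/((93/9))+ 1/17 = 107561/2635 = 40.82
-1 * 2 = -2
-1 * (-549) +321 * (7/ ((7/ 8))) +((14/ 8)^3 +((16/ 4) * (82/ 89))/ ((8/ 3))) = 17792831/ 5696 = 3123.74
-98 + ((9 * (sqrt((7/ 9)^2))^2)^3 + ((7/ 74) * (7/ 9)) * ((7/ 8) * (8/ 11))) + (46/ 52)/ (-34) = 16630180033/ 262285452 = 63.40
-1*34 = -34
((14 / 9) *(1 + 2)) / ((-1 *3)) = -14 / 9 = -1.56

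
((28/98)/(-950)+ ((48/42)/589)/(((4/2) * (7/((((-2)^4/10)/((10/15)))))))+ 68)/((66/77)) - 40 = 24325723/618450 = 39.33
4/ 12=1/ 3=0.33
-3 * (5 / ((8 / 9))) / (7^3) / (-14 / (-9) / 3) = -3645 / 38416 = -0.09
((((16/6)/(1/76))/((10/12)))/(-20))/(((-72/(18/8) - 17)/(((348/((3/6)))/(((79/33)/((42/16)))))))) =2618352/13825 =189.39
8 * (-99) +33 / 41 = -32439 / 41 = -791.20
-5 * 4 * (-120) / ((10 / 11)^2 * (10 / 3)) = 4356 / 5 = 871.20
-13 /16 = -0.81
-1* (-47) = 47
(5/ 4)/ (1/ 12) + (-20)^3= -7985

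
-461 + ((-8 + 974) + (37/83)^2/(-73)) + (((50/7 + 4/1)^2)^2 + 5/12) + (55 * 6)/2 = 16086.93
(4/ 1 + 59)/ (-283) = -63/ 283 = -0.22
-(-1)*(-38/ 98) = -19/ 49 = -0.39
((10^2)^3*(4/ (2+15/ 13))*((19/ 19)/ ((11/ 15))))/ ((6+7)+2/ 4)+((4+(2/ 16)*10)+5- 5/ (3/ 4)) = 2080058179/ 16236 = 128113.96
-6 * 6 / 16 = -9 / 4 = -2.25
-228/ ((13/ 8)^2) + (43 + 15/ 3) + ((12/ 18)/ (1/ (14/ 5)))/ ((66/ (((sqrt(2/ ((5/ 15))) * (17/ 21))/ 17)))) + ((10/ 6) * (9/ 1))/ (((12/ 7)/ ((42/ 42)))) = -20005/ 676 + 2 * sqrt(6)/ 1485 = -29.59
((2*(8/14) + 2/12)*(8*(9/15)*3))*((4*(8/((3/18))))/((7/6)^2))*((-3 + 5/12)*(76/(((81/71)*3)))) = -471049216/3087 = -152591.26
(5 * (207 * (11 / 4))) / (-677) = -11385 / 2708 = -4.20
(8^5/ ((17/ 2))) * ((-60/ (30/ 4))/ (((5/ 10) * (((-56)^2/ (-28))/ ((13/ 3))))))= 851968/ 357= 2386.46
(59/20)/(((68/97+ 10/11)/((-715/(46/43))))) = -387097997/316112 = -1224.56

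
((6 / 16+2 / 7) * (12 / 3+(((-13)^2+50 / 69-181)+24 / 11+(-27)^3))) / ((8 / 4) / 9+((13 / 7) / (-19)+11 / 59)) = -1859405158353 / 44442992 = -41837.98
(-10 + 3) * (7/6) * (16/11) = -392/33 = -11.88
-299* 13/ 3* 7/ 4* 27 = -244881/ 4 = -61220.25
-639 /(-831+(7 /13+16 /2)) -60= -70357 /1188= -59.22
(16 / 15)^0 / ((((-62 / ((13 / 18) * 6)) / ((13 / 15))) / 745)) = -25181 / 558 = -45.13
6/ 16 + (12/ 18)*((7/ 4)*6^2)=339/ 8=42.38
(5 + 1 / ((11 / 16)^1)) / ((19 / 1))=71 / 209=0.34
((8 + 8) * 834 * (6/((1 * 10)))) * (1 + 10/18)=62272/5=12454.40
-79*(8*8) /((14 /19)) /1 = -48032 /7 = -6861.71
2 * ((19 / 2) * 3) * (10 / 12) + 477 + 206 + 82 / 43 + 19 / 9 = 568517 / 774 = 734.52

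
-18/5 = -3.60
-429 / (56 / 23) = -176.20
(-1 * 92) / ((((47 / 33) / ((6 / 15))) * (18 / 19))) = -19228 / 705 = -27.27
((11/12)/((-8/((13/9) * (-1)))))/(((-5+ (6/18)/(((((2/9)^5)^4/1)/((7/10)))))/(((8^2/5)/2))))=27262976/69630265810833721533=0.00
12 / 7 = 1.71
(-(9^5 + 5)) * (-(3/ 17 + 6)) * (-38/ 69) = -78541820/ 391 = -200874.22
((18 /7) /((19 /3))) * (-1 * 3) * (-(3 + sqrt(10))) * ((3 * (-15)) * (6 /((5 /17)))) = -148716 * sqrt(10) /133 - 446148 /133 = -6890.45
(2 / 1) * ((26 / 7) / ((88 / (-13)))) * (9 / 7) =-1521 / 1078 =-1.41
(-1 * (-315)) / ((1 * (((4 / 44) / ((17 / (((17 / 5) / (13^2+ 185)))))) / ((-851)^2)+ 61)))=4441560943050 / 860111801671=5.16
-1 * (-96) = 96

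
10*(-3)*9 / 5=-54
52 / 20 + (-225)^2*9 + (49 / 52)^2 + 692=6169452997 / 13520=456320.49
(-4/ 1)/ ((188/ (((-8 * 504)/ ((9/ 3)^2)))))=448/ 47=9.53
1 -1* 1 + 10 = 10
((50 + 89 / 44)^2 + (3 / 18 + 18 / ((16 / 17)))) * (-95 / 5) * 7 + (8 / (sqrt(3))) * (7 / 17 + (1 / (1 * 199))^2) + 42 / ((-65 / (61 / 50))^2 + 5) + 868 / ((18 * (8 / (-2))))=-22278949660889789 / 61455057840 + 739264 * sqrt(3) / 673217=-362522.36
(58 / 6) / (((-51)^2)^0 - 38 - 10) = -29 / 141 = -0.21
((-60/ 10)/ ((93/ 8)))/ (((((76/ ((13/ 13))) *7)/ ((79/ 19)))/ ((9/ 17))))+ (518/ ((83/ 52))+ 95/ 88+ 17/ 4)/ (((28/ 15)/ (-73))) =-501905537812479/ 38907794464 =-12899.87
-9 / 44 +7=299 / 44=6.80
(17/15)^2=289/225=1.28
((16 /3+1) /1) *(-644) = -12236 /3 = -4078.67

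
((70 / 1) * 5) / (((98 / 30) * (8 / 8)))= 750 / 7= 107.14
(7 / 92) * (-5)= -0.38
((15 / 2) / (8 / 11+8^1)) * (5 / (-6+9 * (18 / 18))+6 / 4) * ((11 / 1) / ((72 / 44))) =126445 / 6912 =18.29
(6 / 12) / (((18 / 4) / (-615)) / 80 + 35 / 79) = 1295600 / 1147763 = 1.13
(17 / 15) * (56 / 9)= 952 / 135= 7.05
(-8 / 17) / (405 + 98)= -8 / 8551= -0.00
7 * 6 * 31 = 1302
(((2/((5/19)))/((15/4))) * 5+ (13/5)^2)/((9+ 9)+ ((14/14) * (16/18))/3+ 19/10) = 3258/3895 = 0.84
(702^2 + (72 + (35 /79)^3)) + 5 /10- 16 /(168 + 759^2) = 280065518910634885 /568226461422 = 492876.59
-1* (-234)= 234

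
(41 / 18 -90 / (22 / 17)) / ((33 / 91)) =-1212029 / 6534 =-185.50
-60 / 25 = -12 / 5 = -2.40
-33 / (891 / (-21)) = 7 / 9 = 0.78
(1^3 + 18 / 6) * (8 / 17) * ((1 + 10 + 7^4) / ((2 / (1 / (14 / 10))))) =192960 / 119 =1621.51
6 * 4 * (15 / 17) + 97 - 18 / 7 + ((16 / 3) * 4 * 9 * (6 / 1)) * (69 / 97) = 10793501 / 11543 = 935.07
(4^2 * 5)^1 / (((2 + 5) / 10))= 800 / 7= 114.29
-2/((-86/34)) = 34/43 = 0.79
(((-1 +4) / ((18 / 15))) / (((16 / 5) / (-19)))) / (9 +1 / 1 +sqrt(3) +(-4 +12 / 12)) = -3325 / 1472 +475 * sqrt(3) / 1472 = -1.70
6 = 6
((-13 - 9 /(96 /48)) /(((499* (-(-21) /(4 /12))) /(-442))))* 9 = 1105 /499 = 2.21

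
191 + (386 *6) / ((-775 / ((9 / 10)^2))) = 3653726 / 19375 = 188.58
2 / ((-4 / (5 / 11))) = -5 / 22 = -0.23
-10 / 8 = -1.25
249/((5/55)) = 2739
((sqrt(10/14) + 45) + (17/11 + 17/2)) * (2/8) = sqrt(35)/28 + 1211/88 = 13.97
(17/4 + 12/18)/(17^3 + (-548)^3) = -1/33470172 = -0.00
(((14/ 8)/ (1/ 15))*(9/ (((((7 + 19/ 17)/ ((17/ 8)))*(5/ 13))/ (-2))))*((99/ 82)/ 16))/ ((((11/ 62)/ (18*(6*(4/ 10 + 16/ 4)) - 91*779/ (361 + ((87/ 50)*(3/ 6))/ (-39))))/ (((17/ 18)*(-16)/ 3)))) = 6800297160860931/ 35401804240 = 192089.00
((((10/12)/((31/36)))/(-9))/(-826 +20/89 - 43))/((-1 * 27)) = -0.00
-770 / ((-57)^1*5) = 154 / 57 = 2.70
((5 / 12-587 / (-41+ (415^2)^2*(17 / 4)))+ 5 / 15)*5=7563669859955 / 2016978641844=3.75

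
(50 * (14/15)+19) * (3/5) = 197/5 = 39.40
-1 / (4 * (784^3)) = -1 / 1927561216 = -0.00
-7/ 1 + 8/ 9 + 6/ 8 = -193/ 36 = -5.36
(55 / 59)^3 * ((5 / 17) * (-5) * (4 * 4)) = -19.06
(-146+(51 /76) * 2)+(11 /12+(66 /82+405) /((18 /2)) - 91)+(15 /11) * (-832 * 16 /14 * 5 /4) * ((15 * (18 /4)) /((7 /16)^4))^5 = -658765052262171127705616248984670343923535 /19144718037318642623932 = -34409754741649670040.84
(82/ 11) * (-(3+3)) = -492/ 11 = -44.73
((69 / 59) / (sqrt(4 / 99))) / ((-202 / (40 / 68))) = -1035*sqrt(11) / 202606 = -0.02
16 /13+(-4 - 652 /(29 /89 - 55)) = 289594 /31629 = 9.16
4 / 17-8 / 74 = 80 / 629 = 0.13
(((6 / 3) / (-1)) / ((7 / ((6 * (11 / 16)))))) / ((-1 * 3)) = 11 / 28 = 0.39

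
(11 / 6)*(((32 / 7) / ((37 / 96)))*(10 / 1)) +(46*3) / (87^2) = 217.47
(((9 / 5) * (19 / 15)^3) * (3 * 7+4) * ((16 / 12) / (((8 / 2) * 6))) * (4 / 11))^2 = 188183524 / 55130625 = 3.41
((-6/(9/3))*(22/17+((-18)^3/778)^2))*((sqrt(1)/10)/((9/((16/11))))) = -2366096224/1273366215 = -1.86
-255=-255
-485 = -485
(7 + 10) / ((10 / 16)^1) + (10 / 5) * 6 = 39.20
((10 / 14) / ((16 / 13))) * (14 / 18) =65 / 144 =0.45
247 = 247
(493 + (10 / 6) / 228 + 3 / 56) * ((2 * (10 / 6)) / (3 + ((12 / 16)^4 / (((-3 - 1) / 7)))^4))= 6489250282046750720 / 12216187207072359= 531.20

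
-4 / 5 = -0.80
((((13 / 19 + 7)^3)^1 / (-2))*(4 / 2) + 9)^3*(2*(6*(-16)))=5449714375371874584000 / 322687697779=16888509890.15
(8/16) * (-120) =-60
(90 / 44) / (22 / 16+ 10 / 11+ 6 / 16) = 10 / 13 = 0.77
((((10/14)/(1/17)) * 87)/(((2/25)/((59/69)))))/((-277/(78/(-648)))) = 47266375/9632952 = 4.91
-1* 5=-5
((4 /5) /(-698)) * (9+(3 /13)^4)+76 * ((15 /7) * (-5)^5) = -35510249032464 /69774523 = -508928.58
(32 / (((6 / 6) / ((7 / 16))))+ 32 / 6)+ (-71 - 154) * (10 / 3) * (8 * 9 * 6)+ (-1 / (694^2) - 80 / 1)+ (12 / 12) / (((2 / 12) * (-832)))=-324060.67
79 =79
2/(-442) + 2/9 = 433/1989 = 0.22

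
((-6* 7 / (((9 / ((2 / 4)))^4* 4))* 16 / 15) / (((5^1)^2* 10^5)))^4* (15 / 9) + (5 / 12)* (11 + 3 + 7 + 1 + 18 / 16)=4184676940156135070800781250000000000000002401 / 434301606762150234375000000000000000000000000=9.64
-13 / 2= -6.50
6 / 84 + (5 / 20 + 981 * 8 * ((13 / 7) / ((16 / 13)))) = 331587 / 28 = 11842.39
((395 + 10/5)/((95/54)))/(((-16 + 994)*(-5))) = -3573/77425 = -0.05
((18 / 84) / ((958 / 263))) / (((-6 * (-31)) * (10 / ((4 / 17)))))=263 / 35340620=0.00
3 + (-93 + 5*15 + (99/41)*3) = -318/41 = -7.76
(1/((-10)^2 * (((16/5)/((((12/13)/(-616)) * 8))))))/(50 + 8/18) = -0.00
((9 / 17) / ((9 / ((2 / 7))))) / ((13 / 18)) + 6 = 9318 / 1547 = 6.02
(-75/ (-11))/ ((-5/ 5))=-75/ 11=-6.82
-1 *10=-10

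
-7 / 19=-0.37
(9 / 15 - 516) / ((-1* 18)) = 28.63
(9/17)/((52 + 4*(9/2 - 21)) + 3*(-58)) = -9/3196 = -0.00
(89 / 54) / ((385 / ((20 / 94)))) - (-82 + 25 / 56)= 63751465 / 781704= 81.55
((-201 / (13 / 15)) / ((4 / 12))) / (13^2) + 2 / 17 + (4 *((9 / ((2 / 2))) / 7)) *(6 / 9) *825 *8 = 5915036003 / 261443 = 22624.57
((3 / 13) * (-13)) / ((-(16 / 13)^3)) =6591 / 4096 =1.61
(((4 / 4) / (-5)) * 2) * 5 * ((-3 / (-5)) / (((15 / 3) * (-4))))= 0.06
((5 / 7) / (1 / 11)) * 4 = 31.43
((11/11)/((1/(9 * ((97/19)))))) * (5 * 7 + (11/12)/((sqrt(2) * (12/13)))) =13871 * sqrt(2)/608 + 30555/19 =1640.42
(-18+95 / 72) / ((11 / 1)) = -1201 / 792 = -1.52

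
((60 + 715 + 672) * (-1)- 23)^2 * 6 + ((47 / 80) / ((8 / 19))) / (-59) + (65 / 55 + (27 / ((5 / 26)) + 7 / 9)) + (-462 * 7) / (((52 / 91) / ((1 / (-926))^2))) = 10390102922857995481 / 801362770560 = 12965542.33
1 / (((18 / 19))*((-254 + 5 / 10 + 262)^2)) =38 / 2601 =0.01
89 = 89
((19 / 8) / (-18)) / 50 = -0.00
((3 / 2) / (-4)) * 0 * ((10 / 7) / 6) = 0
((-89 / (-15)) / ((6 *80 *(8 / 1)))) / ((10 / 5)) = 89 / 115200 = 0.00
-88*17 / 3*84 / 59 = -41888 / 59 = -709.97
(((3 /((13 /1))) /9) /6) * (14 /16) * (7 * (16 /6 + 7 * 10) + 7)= 833 /432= 1.93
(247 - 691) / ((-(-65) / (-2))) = 888 / 65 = 13.66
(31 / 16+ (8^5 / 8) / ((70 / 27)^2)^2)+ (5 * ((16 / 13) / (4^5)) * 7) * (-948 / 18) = 169268305333 / 1872780000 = 90.38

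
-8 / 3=-2.67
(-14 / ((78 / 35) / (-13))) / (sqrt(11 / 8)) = 490 * sqrt(22) / 33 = 69.65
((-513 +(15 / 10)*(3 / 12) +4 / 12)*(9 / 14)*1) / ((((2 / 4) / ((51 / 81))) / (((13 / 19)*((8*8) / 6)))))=-10868780 / 3591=-3026.67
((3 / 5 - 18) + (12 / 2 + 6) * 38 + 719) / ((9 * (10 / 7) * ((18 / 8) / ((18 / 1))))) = 162064 / 225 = 720.28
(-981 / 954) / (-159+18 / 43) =0.01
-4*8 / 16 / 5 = -2 / 5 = -0.40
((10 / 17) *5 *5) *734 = 183500 / 17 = 10794.12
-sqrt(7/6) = -sqrt(42)/6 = -1.08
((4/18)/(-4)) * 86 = -43/9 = -4.78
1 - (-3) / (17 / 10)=47 / 17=2.76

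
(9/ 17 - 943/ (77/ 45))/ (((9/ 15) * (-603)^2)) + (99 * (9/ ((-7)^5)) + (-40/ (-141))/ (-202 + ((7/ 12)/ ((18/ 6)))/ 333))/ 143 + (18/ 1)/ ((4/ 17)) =76.50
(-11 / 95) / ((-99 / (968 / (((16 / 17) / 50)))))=10285 / 171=60.15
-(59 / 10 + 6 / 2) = -89 / 10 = -8.90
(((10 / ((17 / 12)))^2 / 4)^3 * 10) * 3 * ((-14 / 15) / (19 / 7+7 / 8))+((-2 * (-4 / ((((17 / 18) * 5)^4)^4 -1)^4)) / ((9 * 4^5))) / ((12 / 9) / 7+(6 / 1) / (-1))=-67483653047570888756399960965285113520745367578716376216622457784065455620656152971429900476776580809122966175169231588314596749655801856 / 4475428353558551054739095860332563293369816606501046218389461078925022031412611030254078578853756985160938347180655444753945356878109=-15078.70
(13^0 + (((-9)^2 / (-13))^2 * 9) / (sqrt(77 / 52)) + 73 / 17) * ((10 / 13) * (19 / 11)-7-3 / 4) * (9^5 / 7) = -12806959104873 * sqrt(1001) / 26052026-9759913965 / 34034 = -15840034.05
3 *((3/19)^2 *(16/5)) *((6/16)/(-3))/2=-27/1805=-0.01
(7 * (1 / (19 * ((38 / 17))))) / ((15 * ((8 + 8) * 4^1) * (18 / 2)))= 119 / 6238080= 0.00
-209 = -209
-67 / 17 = -3.94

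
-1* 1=-1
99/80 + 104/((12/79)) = 164617/240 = 685.90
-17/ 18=-0.94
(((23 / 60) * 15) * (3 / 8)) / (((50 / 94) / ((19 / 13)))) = 61617 / 10400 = 5.92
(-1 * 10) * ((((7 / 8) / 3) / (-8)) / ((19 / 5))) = 175 / 1824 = 0.10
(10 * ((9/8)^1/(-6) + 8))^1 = 625/8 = 78.12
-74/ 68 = -37/ 34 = -1.09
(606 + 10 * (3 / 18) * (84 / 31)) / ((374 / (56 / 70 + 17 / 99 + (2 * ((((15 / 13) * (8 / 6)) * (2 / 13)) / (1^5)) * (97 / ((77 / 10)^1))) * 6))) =203653440649 / 3394636245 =59.99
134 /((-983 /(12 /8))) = -201 /983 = -0.20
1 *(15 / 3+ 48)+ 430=483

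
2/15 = 0.13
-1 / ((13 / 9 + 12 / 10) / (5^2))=-1125 / 119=-9.45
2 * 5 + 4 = 14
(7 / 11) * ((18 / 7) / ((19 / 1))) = 18 / 209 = 0.09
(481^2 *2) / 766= 231361 / 383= 604.08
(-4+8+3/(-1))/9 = 1/9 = 0.11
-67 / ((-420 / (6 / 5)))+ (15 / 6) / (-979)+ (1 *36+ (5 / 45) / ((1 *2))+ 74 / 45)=12982623 / 342650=37.89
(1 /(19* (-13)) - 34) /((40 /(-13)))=8399 /760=11.05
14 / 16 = 7 / 8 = 0.88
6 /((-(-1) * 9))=0.67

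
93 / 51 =31 / 17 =1.82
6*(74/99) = 148/33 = 4.48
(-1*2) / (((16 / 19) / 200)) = -475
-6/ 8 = -3/ 4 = -0.75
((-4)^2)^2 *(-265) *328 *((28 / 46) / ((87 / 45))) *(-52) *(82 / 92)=4981225267200 / 15341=324700167.34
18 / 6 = 3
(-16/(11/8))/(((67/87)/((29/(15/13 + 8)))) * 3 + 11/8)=-11195392/2024517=-5.53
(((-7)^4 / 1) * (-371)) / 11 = -890771 / 11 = -80979.18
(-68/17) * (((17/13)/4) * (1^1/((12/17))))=-289/156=-1.85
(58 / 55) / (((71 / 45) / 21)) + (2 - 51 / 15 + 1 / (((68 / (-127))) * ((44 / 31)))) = 12023661 / 1062160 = 11.32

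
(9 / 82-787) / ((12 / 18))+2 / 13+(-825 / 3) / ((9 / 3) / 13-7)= -4859069 / 4264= -1139.56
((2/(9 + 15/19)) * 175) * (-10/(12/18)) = -16625/31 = -536.29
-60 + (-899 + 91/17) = -16212/17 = -953.65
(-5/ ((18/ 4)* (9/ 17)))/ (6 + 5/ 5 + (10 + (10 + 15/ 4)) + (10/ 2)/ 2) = -680/ 10773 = -0.06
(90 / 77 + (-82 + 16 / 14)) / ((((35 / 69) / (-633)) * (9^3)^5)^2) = -144512672824 / 49364765485305782672664474218325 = -0.00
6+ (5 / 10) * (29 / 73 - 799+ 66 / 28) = -801499 / 2044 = -392.12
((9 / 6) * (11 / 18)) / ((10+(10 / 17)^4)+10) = 918731 / 20165040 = 0.05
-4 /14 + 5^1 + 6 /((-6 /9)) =-30 /7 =-4.29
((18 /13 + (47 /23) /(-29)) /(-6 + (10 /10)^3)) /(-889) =2279 /7708519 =0.00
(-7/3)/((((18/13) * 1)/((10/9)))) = -455/243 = -1.87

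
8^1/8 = 1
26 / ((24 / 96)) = 104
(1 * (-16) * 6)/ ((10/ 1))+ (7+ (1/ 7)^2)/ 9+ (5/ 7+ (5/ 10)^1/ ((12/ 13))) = -133429/ 17640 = -7.56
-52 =-52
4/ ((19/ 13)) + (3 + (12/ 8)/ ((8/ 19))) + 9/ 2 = 4195/ 304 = 13.80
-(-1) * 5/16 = 5/16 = 0.31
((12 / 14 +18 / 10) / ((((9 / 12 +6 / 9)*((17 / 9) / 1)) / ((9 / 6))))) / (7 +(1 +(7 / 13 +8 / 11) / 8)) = 1915056 / 10489255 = 0.18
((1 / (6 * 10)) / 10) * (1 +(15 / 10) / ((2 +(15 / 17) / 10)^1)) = 61 / 21300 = 0.00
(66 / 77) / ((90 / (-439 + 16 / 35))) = -15349 / 3675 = -4.18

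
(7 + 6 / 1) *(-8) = -104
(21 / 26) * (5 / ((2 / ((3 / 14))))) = 45 / 104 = 0.43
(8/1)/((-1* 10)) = -4/5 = -0.80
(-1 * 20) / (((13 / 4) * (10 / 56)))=-448 / 13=-34.46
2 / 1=2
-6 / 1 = -6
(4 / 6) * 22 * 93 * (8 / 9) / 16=682 / 9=75.78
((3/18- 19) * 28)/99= -1582/297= -5.33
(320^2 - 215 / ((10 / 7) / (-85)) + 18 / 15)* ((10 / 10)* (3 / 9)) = 383979 / 10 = 38397.90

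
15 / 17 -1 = -2 / 17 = -0.12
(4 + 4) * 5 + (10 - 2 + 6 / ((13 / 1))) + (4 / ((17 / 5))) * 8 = 12790 / 221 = 57.87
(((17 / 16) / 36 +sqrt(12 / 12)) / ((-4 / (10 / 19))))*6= -2965 / 3648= -0.81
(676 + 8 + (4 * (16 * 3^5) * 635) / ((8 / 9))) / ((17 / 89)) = 988847316 / 17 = 58167489.18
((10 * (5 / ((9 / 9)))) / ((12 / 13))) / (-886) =-325 / 5316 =-0.06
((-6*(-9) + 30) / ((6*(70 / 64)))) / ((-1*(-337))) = 64 / 1685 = 0.04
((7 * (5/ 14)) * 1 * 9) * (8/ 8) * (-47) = -2115/ 2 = -1057.50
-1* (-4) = 4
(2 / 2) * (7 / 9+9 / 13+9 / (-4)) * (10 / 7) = -1825 / 1638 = -1.11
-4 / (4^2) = -1 / 4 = -0.25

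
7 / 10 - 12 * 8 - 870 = -9653 / 10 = -965.30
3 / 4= 0.75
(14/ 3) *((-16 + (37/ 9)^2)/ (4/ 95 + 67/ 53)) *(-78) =-133790020/ 532737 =-251.14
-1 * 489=-489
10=10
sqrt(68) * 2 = 4 * sqrt(17) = 16.49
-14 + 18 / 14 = -12.71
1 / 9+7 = 64 / 9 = 7.11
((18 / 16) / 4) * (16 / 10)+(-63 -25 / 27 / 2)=-34027 / 540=-63.01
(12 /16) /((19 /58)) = 87 /38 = 2.29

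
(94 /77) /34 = 47 /1309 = 0.04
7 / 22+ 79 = 1745 / 22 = 79.32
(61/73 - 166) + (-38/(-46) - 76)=-403528/1679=-240.34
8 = 8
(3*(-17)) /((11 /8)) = -408 /11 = -37.09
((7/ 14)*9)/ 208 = 9/ 416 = 0.02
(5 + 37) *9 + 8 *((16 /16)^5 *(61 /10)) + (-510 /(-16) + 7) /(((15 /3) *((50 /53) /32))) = 86316 /125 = 690.53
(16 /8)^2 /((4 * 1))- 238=-237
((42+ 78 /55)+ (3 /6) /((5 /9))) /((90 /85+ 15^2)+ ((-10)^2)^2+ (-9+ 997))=16575 /4194058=0.00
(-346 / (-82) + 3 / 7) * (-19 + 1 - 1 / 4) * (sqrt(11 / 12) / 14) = -48691 * sqrt(33) / 48216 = -5.80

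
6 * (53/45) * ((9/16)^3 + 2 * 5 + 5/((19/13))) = 18697181/194560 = 96.10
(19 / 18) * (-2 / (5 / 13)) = -247 / 45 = -5.49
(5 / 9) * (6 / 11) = 10 / 33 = 0.30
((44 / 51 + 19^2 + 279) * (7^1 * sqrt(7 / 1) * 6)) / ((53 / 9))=4118184 * sqrt(7) / 901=12092.89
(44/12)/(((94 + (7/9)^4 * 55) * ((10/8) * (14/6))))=288684/26207615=0.01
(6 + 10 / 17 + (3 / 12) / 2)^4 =694837277761 / 342102016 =2031.08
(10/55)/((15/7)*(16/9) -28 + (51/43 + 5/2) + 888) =3612/17233667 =0.00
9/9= 1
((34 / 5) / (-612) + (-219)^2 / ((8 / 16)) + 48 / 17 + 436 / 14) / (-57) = -1027688281 / 610470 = -1683.44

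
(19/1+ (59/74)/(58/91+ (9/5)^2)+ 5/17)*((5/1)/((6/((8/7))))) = 18.57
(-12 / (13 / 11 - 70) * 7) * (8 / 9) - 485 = -1098971 / 2271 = -483.92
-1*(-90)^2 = -8100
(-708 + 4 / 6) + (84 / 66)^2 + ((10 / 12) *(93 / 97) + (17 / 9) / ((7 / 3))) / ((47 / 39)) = -16319638117 / 23168838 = -704.38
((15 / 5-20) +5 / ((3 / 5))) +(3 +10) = 13 / 3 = 4.33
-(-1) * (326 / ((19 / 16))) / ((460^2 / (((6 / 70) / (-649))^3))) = -0.00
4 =4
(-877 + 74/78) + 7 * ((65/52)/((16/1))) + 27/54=-2184011/2496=-875.00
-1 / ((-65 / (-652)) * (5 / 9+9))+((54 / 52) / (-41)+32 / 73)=-10652609 / 16730870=-0.64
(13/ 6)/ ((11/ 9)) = 39/ 22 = 1.77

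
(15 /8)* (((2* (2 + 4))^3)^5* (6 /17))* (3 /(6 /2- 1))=259993489071144960 /17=15293734651243821.18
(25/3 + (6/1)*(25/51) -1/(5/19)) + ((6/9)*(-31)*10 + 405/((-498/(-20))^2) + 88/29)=-195.50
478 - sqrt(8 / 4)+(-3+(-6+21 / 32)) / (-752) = 476.60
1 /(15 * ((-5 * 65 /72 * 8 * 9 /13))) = -1 /375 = -0.00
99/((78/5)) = 165/26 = 6.35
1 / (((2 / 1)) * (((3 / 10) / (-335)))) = -1675 / 3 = -558.33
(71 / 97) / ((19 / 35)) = 2485 / 1843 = 1.35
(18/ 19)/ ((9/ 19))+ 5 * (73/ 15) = 79/ 3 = 26.33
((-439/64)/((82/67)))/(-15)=29413/78720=0.37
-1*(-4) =4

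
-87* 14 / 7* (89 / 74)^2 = -689127 / 2738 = -251.69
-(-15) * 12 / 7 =180 / 7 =25.71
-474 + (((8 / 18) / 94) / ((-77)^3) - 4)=-92308233404 / 193113459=-478.00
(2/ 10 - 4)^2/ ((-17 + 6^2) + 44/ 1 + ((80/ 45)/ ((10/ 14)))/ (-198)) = 321651/ 1403045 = 0.23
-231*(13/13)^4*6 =-1386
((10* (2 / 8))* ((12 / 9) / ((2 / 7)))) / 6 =35 / 18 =1.94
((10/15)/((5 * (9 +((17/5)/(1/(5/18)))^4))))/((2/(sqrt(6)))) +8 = 34992 * sqrt(6)/5141525 +8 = 8.02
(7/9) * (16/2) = 56/9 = 6.22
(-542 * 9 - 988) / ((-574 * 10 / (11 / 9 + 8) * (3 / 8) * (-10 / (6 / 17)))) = -139108 / 156825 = -0.89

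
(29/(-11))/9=-29/99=-0.29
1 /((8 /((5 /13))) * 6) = 5 /624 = 0.01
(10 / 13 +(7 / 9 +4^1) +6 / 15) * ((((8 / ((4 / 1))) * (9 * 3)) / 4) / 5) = 10437 / 650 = 16.06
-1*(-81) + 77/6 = 563/6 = 93.83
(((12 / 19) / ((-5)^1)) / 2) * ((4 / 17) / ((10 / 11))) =-132 / 8075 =-0.02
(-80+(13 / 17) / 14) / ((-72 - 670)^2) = -359 / 2472344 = -0.00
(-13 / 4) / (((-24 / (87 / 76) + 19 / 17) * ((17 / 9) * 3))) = 1131 / 39140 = 0.03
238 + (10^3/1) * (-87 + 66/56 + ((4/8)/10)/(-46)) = -13779107/161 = -85584.52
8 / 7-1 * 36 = -244 / 7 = -34.86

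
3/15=1/5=0.20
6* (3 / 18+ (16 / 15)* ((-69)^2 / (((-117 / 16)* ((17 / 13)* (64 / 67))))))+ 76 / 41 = -11615359 / 3485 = -3332.96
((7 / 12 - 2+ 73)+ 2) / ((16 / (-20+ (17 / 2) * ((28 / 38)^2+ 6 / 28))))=-121060183 / 1940736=-62.38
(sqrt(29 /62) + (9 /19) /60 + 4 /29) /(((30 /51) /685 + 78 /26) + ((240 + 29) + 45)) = 3742703 /8136010900 + 2329 * sqrt(1798) /45774290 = 0.00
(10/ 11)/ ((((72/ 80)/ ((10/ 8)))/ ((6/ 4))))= 125/ 66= 1.89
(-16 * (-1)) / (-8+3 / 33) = -176 / 87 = -2.02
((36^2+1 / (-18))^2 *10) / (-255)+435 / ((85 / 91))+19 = -540144289 / 8262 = -65376.94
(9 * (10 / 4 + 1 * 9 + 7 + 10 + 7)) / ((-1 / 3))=-1917 / 2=-958.50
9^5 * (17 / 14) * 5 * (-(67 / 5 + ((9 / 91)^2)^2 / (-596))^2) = -7527221944026536094606370346697 / 116928855294540707847520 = -64374374.70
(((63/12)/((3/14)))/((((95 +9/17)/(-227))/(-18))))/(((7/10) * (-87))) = -57885/3364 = -17.21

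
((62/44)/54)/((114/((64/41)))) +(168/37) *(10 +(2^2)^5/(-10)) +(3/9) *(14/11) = -53817890474/128406465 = -419.12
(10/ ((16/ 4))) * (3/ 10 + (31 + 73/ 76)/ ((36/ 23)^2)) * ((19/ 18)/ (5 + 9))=6572449/ 2612736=2.52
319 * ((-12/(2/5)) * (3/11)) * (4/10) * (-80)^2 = -6681600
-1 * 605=-605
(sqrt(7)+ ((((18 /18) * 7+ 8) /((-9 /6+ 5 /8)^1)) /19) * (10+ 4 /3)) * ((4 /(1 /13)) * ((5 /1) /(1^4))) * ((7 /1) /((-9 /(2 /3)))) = 707200 /513 -3640 * sqrt(7) /27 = 1021.87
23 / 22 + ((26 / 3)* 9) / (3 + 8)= 179 / 22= 8.14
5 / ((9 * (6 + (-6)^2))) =5 / 378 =0.01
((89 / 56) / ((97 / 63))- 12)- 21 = -24807 / 776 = -31.97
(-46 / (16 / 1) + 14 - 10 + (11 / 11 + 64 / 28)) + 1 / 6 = 769 / 168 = 4.58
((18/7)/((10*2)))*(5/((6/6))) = 0.64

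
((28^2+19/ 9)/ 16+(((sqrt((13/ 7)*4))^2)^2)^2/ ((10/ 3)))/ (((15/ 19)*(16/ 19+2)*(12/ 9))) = 600792239591/ 1867017600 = 321.79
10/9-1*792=-7118/9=-790.89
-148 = -148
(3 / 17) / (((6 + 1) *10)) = 3 / 1190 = 0.00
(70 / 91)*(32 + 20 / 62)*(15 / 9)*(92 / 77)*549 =843483600 / 31031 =27181.97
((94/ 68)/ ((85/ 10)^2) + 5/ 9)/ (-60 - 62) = -0.00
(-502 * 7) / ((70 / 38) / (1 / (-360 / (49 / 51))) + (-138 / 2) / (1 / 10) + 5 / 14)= 133532 / 52435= 2.55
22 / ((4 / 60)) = 330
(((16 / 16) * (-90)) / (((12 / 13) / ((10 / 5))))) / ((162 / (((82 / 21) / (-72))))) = 2665 / 40824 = 0.07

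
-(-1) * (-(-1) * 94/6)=47/3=15.67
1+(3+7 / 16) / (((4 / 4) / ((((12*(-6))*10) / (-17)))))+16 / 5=12732 / 85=149.79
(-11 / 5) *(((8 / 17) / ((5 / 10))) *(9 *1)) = -1584 / 85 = -18.64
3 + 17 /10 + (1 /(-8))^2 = 1509 /320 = 4.72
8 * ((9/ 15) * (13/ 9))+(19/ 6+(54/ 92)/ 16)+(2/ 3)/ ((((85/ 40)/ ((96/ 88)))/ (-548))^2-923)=4142764594050823/ 408719408144480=10.14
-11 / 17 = -0.65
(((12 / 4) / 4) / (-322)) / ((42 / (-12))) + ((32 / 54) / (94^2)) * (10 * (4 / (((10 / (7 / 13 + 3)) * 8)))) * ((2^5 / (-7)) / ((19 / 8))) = 29027975 / 66411049068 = 0.00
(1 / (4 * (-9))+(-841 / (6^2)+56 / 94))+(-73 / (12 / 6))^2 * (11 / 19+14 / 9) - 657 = 7729445 / 3572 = 2163.90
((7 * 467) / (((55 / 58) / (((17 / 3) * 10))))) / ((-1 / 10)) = -64464680 / 33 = -1953475.15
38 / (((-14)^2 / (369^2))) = 2587059 / 98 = 26398.56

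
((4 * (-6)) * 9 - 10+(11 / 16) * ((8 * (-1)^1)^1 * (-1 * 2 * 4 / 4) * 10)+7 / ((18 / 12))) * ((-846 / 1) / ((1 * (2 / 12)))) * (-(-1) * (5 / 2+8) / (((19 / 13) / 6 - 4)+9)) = 462839832 / 409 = 1131637.73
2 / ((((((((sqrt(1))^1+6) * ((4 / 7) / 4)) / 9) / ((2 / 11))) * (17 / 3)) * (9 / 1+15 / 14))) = 504 / 8789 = 0.06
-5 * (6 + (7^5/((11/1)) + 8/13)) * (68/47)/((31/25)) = -8952.27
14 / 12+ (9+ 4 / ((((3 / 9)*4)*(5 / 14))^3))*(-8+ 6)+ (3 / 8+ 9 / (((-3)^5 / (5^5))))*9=-1129213 / 1000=-1129.21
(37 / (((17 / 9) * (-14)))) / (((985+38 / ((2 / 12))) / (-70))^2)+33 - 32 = 24896723 / 25013273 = 1.00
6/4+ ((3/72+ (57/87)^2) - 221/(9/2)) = -2854433/60552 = -47.14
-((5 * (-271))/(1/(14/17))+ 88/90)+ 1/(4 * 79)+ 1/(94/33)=12671325169/11361780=1115.26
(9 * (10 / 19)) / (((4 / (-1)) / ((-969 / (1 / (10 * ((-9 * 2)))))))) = -206550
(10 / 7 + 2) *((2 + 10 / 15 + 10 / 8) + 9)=310 / 7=44.29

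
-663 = -663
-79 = -79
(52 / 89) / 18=26 / 801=0.03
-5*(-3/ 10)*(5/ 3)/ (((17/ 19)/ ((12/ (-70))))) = -57/ 119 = -0.48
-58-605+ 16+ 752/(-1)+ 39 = -1360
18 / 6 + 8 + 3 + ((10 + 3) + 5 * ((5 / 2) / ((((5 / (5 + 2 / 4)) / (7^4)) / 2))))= 132109 / 2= 66054.50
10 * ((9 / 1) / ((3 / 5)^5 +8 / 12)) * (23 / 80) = 1940625 / 55832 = 34.76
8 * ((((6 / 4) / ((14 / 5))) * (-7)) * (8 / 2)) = -120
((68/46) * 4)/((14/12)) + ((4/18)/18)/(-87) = 5750191/1134567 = 5.07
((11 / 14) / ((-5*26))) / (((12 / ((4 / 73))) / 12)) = -11 / 33215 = -0.00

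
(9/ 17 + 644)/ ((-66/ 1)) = -10957/ 1122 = -9.77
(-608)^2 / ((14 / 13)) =2402816 / 7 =343259.43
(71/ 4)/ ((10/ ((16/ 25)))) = 142/ 125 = 1.14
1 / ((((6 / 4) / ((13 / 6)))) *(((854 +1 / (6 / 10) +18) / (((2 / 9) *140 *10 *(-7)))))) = -254800 / 70767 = -3.60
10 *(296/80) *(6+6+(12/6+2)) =592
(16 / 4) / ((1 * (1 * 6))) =2 / 3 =0.67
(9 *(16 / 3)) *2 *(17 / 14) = 816 / 7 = 116.57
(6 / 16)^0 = 1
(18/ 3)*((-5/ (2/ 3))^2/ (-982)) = -675/ 1964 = -0.34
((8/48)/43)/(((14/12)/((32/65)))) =32/19565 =0.00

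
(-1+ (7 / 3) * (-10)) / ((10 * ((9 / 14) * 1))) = -511 / 135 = -3.79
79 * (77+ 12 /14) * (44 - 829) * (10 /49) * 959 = -46303499750 /49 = -944969382.65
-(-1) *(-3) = -3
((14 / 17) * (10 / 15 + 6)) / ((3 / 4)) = 1120 / 153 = 7.32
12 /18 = 2 /3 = 0.67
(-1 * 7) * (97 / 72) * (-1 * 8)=679 / 9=75.44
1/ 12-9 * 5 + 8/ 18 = -1601/ 36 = -44.47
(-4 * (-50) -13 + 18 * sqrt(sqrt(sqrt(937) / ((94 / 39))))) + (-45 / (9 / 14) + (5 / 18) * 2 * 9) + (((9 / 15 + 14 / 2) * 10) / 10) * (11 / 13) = 9 * 39^(1 / 4) * 937^(1 / 8) * 94^(3 / 4) / 47 + 8348 / 65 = 162.41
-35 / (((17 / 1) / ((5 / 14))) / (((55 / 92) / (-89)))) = 1375 / 278392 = 0.00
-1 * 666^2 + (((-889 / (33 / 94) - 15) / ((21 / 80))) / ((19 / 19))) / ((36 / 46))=-2843794892 / 6237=-455955.57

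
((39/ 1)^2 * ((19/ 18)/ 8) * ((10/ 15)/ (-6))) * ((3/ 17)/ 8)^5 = -86697/ 744413986816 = -0.00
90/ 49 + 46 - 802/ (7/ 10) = -53796/ 49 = -1097.88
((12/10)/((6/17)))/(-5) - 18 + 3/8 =-3661/200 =-18.30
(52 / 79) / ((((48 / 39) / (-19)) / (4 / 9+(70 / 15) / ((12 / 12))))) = -73853 / 1422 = -51.94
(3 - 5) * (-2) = 4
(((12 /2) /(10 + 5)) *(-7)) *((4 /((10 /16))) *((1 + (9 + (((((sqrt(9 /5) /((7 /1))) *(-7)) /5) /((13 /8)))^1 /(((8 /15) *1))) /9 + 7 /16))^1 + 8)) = -1652 /5 + 448 *sqrt(5) /1625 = -329.78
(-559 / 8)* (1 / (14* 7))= -559 / 784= -0.71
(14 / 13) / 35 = 2 / 65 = 0.03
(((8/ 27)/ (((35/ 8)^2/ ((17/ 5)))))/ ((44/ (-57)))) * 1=-41344/ 606375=-0.07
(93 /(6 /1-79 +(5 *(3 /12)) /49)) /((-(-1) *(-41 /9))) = 164052 /586423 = 0.28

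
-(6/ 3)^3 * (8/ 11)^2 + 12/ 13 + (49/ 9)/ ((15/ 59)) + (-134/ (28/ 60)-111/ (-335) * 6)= -26596541641/ 99594495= -267.05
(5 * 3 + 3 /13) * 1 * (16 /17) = 3168 /221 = 14.33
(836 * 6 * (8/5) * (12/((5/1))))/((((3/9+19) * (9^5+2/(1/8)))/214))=154573056/42822125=3.61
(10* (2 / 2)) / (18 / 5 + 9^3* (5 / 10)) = 100 / 3681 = 0.03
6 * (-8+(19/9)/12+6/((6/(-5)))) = -1385/18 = -76.94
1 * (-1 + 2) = 1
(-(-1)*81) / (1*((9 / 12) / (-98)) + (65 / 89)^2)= 251507592 / 1632437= 154.07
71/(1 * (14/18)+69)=639/628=1.02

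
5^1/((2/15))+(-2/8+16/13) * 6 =564/13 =43.38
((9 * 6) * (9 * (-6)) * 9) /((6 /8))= -34992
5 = 5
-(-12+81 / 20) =7.95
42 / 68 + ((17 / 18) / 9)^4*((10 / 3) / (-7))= 75927316559 / 122941435176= 0.62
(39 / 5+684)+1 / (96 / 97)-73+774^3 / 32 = 6955569869 / 480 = 14490770.56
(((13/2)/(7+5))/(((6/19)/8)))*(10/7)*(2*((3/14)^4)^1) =11115/134456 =0.08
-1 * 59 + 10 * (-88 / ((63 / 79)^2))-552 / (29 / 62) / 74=-6212184851 / 4258737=-1458.69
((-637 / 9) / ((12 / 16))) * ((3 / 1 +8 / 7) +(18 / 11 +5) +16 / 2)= -1772.20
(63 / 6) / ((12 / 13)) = 91 / 8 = 11.38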